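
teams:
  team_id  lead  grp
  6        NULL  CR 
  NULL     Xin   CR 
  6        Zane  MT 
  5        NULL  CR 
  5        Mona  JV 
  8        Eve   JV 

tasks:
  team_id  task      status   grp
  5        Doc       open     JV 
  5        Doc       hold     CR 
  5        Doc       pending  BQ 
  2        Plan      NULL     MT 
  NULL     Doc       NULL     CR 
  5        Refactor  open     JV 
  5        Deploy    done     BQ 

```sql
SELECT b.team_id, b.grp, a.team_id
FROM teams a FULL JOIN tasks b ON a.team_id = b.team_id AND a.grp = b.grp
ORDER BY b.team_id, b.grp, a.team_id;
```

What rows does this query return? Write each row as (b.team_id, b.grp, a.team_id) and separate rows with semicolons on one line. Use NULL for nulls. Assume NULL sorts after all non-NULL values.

FULL OUTER JOIN keeps every row from both sides; unmatched rows get NULL for the other side's columns.
Matching on a.team_id = b.team_id AND a.grp = b.grp. A NULL in a compared column never satisfies the condition.
Matched pairs: 3; unmatched a rows kept: 4; unmatched b rows kept: 4.

(2, MT, NULL); (5, BQ, NULL); (5, BQ, NULL); (5, CR, 5); (5, JV, 5); (5, JV, 5); (NULL, CR, NULL); (NULL, NULL, 6); (NULL, NULL, 6); (NULL, NULL, 8); (NULL, NULL, NULL)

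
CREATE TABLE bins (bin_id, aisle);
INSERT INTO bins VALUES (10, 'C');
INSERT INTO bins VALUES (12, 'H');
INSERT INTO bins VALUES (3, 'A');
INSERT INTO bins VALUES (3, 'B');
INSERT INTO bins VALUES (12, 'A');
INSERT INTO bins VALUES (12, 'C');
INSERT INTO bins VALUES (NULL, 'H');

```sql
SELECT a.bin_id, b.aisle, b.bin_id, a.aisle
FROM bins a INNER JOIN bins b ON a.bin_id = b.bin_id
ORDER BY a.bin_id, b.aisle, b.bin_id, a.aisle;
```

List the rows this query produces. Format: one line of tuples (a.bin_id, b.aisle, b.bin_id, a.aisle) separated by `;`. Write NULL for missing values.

(3, A, 3, A); (3, A, 3, B); (3, B, 3, A); (3, B, 3, B); (10, C, 10, C); (12, A, 12, A); (12, A, 12, C); (12, A, 12, H); (12, C, 12, A); (12, C, 12, C); (12, C, 12, H); (12, H, 12, A); (12, H, 12, C); (12, H, 12, H)

INNER JOIN keeps only pairs where the ON condition holds.
Matching on a.bin_id = b.bin_id. A NULL in a compared column never satisfies the condition.
- a row (bin_id=10): matches 1 b row(s) → 1 output row(s).
- a row (bin_id=12): matches 3 b row(s) → 3 output row(s).
- a row (bin_id=3): matches 2 b row(s) → 2 output row(s).
- a row (bin_id=3): matches 2 b row(s) → 2 output row(s).
- a row (bin_id=12): matches 3 b row(s) → 3 output row(s).
- a row (bin_id=12): matches 3 b row(s) → 3 output row(s).
- a row (bin_id=NULL): no match → dropped.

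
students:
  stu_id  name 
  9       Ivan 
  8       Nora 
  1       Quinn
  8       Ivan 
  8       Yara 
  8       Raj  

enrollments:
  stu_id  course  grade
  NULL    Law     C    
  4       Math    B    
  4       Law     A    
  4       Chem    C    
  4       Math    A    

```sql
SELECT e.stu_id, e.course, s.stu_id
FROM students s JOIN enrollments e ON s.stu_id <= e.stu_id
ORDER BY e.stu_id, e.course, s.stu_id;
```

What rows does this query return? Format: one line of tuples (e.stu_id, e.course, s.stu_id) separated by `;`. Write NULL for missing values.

INNER JOIN keeps only pairs where the ON condition holds.
Matching on s.stu_id <= e.stu_id. A NULL in a compared column never satisfies the condition.
- stu_id=9: no matching e row, dropped.
- stu_id=8: no matching e row, dropped.
- stu_id=1: 4 matching e row(s), so 4 row(s) emitted.
- stu_id=8: no matching e row, dropped.
- stu_id=8: no matching e row, dropped.
- stu_id=8: no matching e row, dropped.
After projecting and ordering:
e.stu_id | e.course | s.stu_id
4 | Chem | 1
4 | Law | 1
4 | Math | 1
4 | Math | 1

(4, Chem, 1); (4, Law, 1); (4, Math, 1); (4, Math, 1)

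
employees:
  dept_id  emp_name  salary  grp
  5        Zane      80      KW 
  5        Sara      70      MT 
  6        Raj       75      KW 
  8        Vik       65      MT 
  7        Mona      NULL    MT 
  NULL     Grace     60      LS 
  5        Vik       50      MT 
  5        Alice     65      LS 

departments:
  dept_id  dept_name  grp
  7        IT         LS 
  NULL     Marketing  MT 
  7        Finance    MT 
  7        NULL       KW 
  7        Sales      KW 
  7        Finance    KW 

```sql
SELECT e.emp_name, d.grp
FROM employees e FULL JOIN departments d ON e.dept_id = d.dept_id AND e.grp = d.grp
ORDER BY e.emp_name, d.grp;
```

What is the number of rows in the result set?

13

FULL OUTER JOIN keeps every row from both sides; unmatched rows get NULL for the other side's columns.
Matching on e.dept_id = d.dept_id AND e.grp = d.grp. A NULL in a compared column never satisfies the condition.
Matched pairs: 1; unmatched e rows kept: 7; unmatched d rows kept: 5.
Total: 1 matched + 12 padded = 13 rows.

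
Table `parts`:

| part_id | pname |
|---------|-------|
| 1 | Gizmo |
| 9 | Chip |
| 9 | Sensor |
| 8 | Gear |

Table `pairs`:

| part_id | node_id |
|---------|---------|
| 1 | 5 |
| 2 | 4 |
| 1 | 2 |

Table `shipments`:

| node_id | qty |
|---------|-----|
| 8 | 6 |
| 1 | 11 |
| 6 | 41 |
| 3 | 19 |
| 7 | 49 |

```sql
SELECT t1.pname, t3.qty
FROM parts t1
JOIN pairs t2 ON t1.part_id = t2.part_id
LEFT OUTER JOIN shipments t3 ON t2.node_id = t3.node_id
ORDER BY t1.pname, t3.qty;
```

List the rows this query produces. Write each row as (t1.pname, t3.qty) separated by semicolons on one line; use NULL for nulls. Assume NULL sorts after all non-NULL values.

Joins associate left-to-right: parts INNER JOIN pairs on part_id gives 2 intermediate row(s).
Then LEFT JOIN `shipments t3` on node_id: each of those 2 rows is kept; rows whose t2.node_id has no match in t3 get NULL for t3's columns.

(Gizmo, NULL); (Gizmo, NULL)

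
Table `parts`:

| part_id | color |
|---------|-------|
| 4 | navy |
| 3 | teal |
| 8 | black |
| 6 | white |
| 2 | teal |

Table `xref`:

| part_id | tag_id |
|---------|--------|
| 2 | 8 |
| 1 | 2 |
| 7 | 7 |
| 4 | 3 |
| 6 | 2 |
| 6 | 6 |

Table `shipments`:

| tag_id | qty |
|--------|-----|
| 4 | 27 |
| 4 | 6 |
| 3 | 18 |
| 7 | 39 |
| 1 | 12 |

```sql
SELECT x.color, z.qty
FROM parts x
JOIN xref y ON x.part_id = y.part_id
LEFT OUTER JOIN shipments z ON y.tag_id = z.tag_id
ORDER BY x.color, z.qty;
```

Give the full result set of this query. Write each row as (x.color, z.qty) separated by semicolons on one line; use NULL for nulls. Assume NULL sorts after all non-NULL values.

Joins associate left-to-right: parts INNER JOIN xref on part_id gives 4 intermediate row(s).
Then LEFT JOIN `shipments z` on tag_id: each of those 4 rows is kept; rows whose y.tag_id has no match in z get NULL for z's columns.

(navy, 18); (teal, NULL); (white, NULL); (white, NULL)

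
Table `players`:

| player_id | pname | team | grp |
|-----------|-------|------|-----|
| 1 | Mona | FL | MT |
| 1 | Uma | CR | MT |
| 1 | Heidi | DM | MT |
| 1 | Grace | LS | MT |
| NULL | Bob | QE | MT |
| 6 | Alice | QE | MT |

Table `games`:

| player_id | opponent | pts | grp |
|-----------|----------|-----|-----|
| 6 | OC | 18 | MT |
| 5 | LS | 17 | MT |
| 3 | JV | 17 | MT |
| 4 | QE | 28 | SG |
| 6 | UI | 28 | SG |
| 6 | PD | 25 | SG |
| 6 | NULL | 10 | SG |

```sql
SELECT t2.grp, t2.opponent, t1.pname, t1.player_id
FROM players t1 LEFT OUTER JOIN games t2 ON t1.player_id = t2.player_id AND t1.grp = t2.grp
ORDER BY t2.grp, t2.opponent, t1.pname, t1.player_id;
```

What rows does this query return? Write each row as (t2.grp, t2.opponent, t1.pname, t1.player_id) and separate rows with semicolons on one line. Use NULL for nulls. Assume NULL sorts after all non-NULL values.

(MT, OC, Alice, 6); (NULL, NULL, Bob, NULL); (NULL, NULL, Grace, 1); (NULL, NULL, Heidi, 1); (NULL, NULL, Mona, 1); (NULL, NULL, Uma, 1)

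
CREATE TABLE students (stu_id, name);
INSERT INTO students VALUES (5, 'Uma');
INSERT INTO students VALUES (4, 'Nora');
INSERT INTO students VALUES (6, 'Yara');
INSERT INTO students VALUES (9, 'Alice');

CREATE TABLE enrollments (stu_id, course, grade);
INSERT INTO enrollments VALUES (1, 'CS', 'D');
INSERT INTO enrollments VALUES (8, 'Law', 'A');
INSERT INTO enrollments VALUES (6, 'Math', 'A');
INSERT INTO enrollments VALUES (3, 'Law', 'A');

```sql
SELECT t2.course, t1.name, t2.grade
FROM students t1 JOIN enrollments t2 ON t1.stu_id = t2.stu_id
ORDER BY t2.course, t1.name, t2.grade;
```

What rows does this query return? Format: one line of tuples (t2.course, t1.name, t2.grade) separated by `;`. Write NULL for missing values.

INNER JOIN keeps only pairs where the ON condition holds.
Matching on t1.stu_id = t2.stu_id.
- t1[0] stu_id=5 → no match; dropped.
- t1[1] stu_id=4 → no match; dropped.
- t1[2] stu_id=6 → 1 match(es) in t2 → 1 row(s).
- t1[3] stu_id=9 → no match; dropped.
After projecting and ordering:
t2.course | t1.name | t2.grade
Math | Yara | A

(Math, Yara, A)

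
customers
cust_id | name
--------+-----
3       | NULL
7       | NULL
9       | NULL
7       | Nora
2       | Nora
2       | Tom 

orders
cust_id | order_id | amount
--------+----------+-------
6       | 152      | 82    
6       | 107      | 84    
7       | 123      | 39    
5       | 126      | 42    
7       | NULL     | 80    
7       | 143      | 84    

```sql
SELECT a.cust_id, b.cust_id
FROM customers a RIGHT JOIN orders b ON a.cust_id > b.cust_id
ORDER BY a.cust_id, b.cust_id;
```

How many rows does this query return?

12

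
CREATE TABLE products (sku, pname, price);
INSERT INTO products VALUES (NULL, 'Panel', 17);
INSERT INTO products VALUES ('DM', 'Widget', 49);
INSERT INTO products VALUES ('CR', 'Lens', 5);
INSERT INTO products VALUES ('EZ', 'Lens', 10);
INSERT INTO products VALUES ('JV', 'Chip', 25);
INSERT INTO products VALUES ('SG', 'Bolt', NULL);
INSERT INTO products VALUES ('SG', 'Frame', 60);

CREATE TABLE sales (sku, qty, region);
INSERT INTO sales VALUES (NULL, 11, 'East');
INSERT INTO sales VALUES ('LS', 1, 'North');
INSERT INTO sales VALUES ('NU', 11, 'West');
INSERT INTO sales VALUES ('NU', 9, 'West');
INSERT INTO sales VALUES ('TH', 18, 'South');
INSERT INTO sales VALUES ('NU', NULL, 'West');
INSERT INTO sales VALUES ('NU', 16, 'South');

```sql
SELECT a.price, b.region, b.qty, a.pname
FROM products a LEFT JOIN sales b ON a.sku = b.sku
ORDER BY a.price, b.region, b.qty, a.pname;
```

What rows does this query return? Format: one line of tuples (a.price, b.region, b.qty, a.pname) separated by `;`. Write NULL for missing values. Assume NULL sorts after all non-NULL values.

(5, NULL, NULL, Lens); (10, NULL, NULL, Lens); (17, NULL, NULL, Panel); (25, NULL, NULL, Chip); (49, NULL, NULL, Widget); (60, NULL, NULL, Frame); (NULL, NULL, NULL, Bolt)

LEFT JOIN keeps every row from `products`; unmatched rows get NULL for `sales`'s columns.
Matching on a.sku = b.sku. A NULL in a compared column never satisfies the condition.
Matched pairs: 0; unmatched a rows kept: 7.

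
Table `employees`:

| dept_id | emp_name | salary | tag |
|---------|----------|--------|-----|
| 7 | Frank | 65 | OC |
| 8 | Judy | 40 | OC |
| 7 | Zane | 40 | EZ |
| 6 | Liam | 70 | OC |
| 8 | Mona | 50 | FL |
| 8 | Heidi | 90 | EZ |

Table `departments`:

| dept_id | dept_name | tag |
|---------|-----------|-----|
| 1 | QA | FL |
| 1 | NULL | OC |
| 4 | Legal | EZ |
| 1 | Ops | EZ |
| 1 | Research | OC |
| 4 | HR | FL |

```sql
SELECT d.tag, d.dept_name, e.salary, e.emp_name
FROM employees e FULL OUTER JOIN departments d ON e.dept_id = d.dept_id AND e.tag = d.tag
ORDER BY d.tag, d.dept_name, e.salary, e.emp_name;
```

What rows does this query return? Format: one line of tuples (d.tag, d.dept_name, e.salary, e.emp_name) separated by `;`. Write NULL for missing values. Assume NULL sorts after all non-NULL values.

(EZ, Legal, NULL, NULL); (EZ, Ops, NULL, NULL); (FL, HR, NULL, NULL); (FL, QA, NULL, NULL); (OC, Research, NULL, NULL); (OC, NULL, NULL, NULL); (NULL, NULL, 40, Judy); (NULL, NULL, 40, Zane); (NULL, NULL, 50, Mona); (NULL, NULL, 65, Frank); (NULL, NULL, 70, Liam); (NULL, NULL, 90, Heidi)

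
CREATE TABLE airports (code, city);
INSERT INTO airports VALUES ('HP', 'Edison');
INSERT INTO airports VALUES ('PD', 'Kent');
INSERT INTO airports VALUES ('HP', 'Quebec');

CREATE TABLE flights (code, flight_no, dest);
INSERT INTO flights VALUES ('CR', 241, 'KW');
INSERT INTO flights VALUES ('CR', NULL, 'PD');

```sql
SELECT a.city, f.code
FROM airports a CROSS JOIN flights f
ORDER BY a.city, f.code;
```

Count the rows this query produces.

6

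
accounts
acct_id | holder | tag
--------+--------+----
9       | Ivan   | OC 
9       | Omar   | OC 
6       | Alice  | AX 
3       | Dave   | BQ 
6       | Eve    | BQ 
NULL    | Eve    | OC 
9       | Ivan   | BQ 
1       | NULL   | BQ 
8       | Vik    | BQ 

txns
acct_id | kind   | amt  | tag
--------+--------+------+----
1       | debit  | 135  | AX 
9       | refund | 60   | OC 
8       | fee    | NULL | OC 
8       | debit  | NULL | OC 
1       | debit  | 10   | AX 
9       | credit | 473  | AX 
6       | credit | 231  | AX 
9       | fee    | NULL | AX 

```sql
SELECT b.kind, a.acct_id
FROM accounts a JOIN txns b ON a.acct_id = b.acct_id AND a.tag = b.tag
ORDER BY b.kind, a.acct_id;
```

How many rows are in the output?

INNER JOIN keeps only pairs where the ON condition holds.
Matching on a.acct_id = b.acct_id AND a.tag = b.tag. A NULL in a compared column never satisfies the condition.
- acct_id=9, tag=OC: 1 matching b row(s), so 1 row(s) emitted.
- acct_id=9, tag=OC: 1 matching b row(s), so 1 row(s) emitted.
- acct_id=6, tag=AX: 1 matching b row(s), so 1 row(s) emitted.
- acct_id=3, tag=BQ: no matching b row, dropped.
- acct_id=6, tag=BQ: no matching b row, dropped.
- acct_id=NULL, tag=OC: no matching b row, dropped.
- acct_id=9, tag=BQ: no matching b row, dropped.
- acct_id=1, tag=BQ: no matching b row, dropped.
- acct_id=8, tag=BQ: no matching b row, dropped.
Total: 3 rows.

3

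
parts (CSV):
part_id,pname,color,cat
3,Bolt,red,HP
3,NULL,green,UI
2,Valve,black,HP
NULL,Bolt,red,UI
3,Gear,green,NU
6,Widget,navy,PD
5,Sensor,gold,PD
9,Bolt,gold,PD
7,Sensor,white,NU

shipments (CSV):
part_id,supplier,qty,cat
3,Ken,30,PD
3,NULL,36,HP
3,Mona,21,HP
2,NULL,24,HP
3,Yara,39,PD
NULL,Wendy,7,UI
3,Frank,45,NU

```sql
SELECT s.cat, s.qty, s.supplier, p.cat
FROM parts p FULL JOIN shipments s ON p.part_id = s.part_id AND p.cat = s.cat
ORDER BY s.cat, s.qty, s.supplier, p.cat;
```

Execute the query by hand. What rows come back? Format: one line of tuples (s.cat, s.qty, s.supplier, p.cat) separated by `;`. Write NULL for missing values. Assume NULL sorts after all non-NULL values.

(HP, 21, Mona, HP); (HP, 24, NULL, HP); (HP, 36, NULL, HP); (NU, 45, Frank, NU); (PD, 30, Ken, NULL); (PD, 39, Yara, NULL); (UI, 7, Wendy, NULL); (NULL, NULL, NULL, NU); (NULL, NULL, NULL, PD); (NULL, NULL, NULL, PD); (NULL, NULL, NULL, PD); (NULL, NULL, NULL, UI); (NULL, NULL, NULL, UI)

FULL OUTER JOIN keeps every row from both sides; unmatched rows get NULL for the other side's columns.
Matching on p.part_id = s.part_id AND p.cat = s.cat. A NULL in a compared column never satisfies the condition.
- p[0] part_id=3, cat=HP → 2 match(es) in s → 2 row(s).
- p[1] part_id=3, cat=UI → no match; kept with NULLs on the s side.
- p[2] part_id=2, cat=HP → 1 match(es) in s → 1 row(s).
- p[3] part_id=NULL, cat=UI → no match; kept with NULLs on the s side.
- p[4] part_id=3, cat=NU → 1 match(es) in s → 1 row(s).
- p[5] part_id=6, cat=PD → no match; kept with NULLs on the s side.
- p[6] part_id=5, cat=PD → no match; kept with NULLs on the s side.
- p[7] part_id=9, cat=PD → no match; kept with NULLs on the s side.
- p[8] part_id=7, cat=NU → no match; kept with NULLs on the s side.
- 3 s row(s) had no p match → kept, p columns NULL.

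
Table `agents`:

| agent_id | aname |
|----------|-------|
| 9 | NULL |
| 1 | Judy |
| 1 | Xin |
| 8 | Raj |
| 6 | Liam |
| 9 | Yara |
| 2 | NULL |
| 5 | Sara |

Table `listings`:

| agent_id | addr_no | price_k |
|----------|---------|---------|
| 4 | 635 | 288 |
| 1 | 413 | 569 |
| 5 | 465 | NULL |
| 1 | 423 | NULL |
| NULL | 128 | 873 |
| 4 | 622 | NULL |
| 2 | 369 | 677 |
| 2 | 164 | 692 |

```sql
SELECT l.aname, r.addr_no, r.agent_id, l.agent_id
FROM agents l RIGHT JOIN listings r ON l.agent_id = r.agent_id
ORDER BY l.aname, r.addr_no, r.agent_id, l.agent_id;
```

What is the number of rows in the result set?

RIGHT JOIN keeps every row from `listings`; unmatched rows get NULL for `agents`'s columns.
Matching on l.agent_id = r.agent_id. A NULL in a compared column never satisfies the condition.
- agent_id=9: no matching r row.
- agent_id=1: 2 matching r row(s), so 2 row(s) emitted.
- agent_id=1: 2 matching r row(s), so 2 row(s) emitted.
- agent_id=8: no matching r row.
- agent_id=6: no matching r row.
- agent_id=9: no matching r row.
- agent_id=2: 2 matching r row(s), so 2 row(s) emitted.
- agent_id=5: 1 matching r row(s), so 1 row(s) emitted.
- 3 r row(s) had no l match → kept, l columns NULL.
Total: 7 matched + 3 padded = 10 rows.

10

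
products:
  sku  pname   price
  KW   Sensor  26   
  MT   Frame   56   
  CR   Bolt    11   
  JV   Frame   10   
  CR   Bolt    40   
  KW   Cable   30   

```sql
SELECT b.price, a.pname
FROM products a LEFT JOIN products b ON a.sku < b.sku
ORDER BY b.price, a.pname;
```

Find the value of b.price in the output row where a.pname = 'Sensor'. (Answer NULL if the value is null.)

56

LEFT JOIN keeps every row from `products a`; unmatched rows get NULL for `products b`'s columns.
Matching on a.sku < b.sku.
- a[0] sku=KW → 1 match(es) in b → 1 row(s).
- a[1] sku=MT → no match; kept with NULLs on the b side.
- a[2] sku=CR → 4 match(es) in b → 4 row(s).
- a[3] sku=JV → 3 match(es) in b → 3 row(s).
- a[4] sku=CR → 4 match(es) in b → 4 row(s).
- a[5] sku=KW → 1 match(es) in b → 1 row(s).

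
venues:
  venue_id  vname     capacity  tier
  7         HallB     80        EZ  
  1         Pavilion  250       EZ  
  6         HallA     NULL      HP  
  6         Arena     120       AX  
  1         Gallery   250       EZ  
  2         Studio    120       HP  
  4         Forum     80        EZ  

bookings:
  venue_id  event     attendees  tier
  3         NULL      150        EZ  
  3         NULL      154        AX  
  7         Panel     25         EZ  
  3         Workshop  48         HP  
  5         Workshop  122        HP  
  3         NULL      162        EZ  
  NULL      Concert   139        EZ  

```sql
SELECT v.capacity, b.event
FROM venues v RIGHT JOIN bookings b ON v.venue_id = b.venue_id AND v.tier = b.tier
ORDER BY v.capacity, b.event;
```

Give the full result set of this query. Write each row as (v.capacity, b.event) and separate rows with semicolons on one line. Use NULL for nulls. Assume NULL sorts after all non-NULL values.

RIGHT JOIN keeps every row from `bookings`; unmatched rows get NULL for `venues`'s columns.
Matching on v.venue_id = b.venue_id AND v.tier = b.tier. A NULL in a compared column never satisfies the condition.
- venue_id=7, tier=EZ: 1 matching b row(s), so 1 row(s) emitted.
- venue_id=1, tier=EZ: no matching b row.
- venue_id=6, tier=HP: no matching b row.
- venue_id=6, tier=AX: no matching b row.
- venue_id=1, tier=EZ: no matching b row.
- venue_id=2, tier=HP: no matching b row.
- venue_id=4, tier=EZ: no matching b row.
- 6 b row(s) had no v match → kept, v columns NULL.
After projecting and ordering:
v.capacity | b.event
80 | Panel
NULL | Concert
NULL | Workshop
NULL | Workshop
NULL | NULL
NULL | NULL
NULL | NULL

(80, Panel); (NULL, Concert); (NULL, Workshop); (NULL, Workshop); (NULL, NULL); (NULL, NULL); (NULL, NULL)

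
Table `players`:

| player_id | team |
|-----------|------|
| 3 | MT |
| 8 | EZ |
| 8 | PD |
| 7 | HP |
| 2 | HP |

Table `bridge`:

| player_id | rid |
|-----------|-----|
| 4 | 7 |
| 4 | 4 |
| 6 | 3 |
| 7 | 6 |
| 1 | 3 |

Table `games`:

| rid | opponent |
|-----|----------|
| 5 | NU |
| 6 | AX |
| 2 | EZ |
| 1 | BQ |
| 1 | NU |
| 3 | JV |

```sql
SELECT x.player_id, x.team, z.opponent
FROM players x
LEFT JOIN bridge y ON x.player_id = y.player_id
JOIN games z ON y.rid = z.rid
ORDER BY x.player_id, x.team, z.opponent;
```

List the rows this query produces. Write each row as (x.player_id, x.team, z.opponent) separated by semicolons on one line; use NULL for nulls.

(7, HP, AX)

Step 1 — x LEFT JOIN y on player_id → 5 row(s).
Then INNER JOIN `games z` on rid: keep only rows whose y.rid appears in z.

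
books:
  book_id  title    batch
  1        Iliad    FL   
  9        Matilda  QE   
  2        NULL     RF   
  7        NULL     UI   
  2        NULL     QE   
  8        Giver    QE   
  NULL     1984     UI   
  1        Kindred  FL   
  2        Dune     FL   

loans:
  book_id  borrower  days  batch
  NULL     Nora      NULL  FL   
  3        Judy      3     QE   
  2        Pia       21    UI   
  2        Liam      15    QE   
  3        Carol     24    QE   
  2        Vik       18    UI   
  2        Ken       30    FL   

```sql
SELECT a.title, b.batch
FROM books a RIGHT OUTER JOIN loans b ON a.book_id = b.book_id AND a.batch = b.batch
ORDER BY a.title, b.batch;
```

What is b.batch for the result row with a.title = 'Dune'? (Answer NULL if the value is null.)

FL

RIGHT JOIN keeps every row from `loans`; unmatched rows get NULL for `books`'s columns.
Matching on a.book_id = b.book_id AND a.batch = b.batch. A NULL in a compared column never satisfies the condition.
- a[0] book_id=1, batch=FL → no match.
- a[1] book_id=9, batch=QE → no match.
- a[2] book_id=2, batch=RF → no match.
- a[3] book_id=7, batch=UI → no match.
- a[4] book_id=2, batch=QE → 1 match(es) in b → 1 row(s).
- a[5] book_id=8, batch=QE → no match.
- a[6] book_id=NULL, batch=UI → no match.
- a[7] book_id=1, batch=FL → no match.
- a[8] book_id=2, batch=FL → 1 match(es) in b → 1 row(s).
- plus 5 unmatched b row(s), each kept with NULL a columns.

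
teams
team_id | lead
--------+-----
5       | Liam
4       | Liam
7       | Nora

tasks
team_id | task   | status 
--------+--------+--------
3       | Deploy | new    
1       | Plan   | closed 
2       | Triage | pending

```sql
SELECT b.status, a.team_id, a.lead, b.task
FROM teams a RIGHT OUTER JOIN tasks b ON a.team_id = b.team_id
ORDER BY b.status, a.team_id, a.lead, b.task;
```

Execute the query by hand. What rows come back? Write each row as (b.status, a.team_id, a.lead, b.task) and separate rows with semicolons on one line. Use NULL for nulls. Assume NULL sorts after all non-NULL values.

(closed, NULL, NULL, Plan); (new, NULL, NULL, Deploy); (pending, NULL, NULL, Triage)

RIGHT JOIN keeps every row from `tasks`; unmatched rows get NULL for `teams`'s columns.
Matching on a.team_id = b.team_id.
Matched pairs: 0; unmatched b rows kept: 3.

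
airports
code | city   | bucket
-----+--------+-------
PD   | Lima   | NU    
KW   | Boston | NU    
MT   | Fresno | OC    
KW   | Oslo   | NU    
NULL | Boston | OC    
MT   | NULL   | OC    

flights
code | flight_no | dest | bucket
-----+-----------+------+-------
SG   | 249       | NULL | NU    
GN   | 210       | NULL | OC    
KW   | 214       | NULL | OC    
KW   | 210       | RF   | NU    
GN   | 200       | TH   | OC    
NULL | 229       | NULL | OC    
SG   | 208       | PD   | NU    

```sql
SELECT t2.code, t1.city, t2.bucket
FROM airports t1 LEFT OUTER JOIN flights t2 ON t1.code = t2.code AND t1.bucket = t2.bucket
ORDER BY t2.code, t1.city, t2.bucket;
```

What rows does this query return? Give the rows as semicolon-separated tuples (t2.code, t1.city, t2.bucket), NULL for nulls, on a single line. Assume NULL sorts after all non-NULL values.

(KW, Boston, NU); (KW, Oslo, NU); (NULL, Boston, NULL); (NULL, Fresno, NULL); (NULL, Lima, NULL); (NULL, NULL, NULL)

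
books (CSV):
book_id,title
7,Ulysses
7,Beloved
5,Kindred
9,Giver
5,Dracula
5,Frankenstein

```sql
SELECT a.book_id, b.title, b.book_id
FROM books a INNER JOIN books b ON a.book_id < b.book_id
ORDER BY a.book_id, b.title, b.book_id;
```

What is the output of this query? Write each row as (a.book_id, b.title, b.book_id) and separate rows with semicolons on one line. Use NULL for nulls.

(5, Beloved, 7); (5, Beloved, 7); (5, Beloved, 7); (5, Giver, 9); (5, Giver, 9); (5, Giver, 9); (5, Ulysses, 7); (5, Ulysses, 7); (5, Ulysses, 7); (7, Giver, 9); (7, Giver, 9)

INNER JOIN keeps only pairs where the ON condition holds.
Matching on a.book_id < b.book_id.
- book_id=7: 1 matching b row(s), so 1 row(s) emitted.
- book_id=7: 1 matching b row(s), so 1 row(s) emitted.
- book_id=5: 3 matching b row(s), so 3 row(s) emitted.
- book_id=9: no matching b row, dropped.
- book_id=5: 3 matching b row(s), so 3 row(s) emitted.
- book_id=5: 3 matching b row(s), so 3 row(s) emitted.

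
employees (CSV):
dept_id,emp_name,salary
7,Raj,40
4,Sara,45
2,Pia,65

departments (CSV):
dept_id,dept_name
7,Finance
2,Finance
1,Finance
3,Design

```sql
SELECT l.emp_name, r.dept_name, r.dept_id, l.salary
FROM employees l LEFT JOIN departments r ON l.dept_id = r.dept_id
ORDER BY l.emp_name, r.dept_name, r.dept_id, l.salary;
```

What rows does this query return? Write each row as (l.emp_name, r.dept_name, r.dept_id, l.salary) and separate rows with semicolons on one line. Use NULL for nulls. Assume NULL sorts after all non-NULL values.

LEFT JOIN keeps every row from `employees`; unmatched rows get NULL for `departments`'s columns.
Matching on l.dept_id = r.dept_id.
- dept_id=7: 1 matching r row(s), so 1 row(s) emitted.
- dept_id=4: no r row matches, row kept with r columns NULL.
- dept_id=2: 1 matching r row(s), so 1 row(s) emitted.
After projecting and ordering:
l.emp_name | r.dept_name | r.dept_id | l.salary
Pia | Finance | 2 | 65
Raj | Finance | 7 | 40
Sara | NULL | NULL | 45

(Pia, Finance, 2, 65); (Raj, Finance, 7, 40); (Sara, NULL, NULL, 45)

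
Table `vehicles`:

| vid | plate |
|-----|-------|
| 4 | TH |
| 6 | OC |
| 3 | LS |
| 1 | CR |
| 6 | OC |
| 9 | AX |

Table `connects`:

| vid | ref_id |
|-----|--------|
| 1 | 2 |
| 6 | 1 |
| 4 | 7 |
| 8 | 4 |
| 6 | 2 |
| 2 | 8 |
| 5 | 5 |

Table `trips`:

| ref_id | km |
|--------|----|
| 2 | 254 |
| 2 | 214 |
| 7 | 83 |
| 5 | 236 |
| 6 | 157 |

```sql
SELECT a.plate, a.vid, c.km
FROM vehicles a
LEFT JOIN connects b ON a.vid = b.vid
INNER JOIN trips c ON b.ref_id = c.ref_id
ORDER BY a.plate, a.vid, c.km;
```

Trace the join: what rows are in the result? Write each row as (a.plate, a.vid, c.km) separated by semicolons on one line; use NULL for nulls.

(CR, 1, 214); (CR, 1, 254); (OC, 6, 214); (OC, 6, 214); (OC, 6, 254); (OC, 6, 254); (TH, 4, 83)

Joins associate left-to-right: vehicles LEFT JOIN connects on vid gives 8 intermediate row(s).
Then INNER JOIN `trips c` on ref_id: keep only rows whose b.ref_id appears in c.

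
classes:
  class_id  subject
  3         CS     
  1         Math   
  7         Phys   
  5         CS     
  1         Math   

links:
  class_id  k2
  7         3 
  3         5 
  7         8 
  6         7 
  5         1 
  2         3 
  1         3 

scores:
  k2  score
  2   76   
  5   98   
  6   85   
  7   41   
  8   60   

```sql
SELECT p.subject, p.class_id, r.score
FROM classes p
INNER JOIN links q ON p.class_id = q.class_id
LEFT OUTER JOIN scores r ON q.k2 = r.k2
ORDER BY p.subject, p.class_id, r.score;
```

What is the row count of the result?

6

Joins associate left-to-right: classes INNER JOIN links on class_id gives 6 intermediate row(s).
Then LEFT JOIN `scores r` on k2: each of those 6 rows is kept; rows whose q.k2 has no match in r get NULL for r's columns.
Result: 6 row(s).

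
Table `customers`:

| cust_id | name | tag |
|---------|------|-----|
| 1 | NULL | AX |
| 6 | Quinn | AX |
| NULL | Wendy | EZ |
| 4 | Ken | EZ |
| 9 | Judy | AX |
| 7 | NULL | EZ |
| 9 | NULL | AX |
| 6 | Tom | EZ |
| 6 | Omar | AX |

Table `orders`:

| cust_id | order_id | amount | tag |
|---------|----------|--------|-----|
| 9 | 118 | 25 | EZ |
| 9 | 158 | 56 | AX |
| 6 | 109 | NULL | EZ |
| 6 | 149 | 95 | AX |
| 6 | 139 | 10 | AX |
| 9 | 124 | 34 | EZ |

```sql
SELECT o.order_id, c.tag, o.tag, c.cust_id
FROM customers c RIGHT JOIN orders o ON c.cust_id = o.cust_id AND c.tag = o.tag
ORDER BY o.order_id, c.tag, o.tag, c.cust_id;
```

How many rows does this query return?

RIGHT JOIN keeps every row from `orders`; unmatched rows get NULL for `customers`'s columns.
Matching on c.cust_id = o.cust_id AND c.tag = o.tag. A NULL in a compared column never satisfies the condition.
- c (cust_id=1, tag=AX) has no partner in o.
- c (cust_id=6, tag=AX) pairs with 2 row(s) of o.
- c (cust_id=NULL, tag=EZ) has no partner in o.
- c (cust_id=4, tag=EZ) has no partner in o.
- c (cust_id=9, tag=AX) pairs with 1 row(s) of o.
- c (cust_id=7, tag=EZ) has no partner in o.
- c (cust_id=9, tag=AX) pairs with 1 row(s) of o.
- c (cust_id=6, tag=EZ) pairs with 1 row(s) of o.
- c (cust_id=6, tag=AX) pairs with 2 row(s) of o.
- 2 row(s) from o found no c partner → padded with NULL.
Total: 7 matched + 2 padded = 9 rows.

9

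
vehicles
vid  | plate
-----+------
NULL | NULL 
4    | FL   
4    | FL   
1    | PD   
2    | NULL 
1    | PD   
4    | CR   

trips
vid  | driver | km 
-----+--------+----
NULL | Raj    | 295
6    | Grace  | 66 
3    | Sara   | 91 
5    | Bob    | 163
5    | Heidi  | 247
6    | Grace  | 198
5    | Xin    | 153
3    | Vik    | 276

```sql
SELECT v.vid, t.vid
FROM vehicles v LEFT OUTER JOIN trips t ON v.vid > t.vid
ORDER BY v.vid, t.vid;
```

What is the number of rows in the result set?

LEFT JOIN keeps every row from `vehicles`; unmatched rows get NULL for `trips`'s columns.
Matching on v.vid > t.vid. A NULL in a compared column never satisfies the condition.
- v (vid=NULL) has no partner → padded with NULL.
- v (vid=4) pairs with 2 row(s) of t.
- v (vid=4) pairs with 2 row(s) of t.
- v (vid=1) has no partner → padded with NULL.
- v (vid=2) has no partner → padded with NULL.
- v (vid=1) has no partner → padded with NULL.
- v (vid=4) pairs with 2 row(s) of t.
Total: 6 matched + 4 padded = 10 rows.

10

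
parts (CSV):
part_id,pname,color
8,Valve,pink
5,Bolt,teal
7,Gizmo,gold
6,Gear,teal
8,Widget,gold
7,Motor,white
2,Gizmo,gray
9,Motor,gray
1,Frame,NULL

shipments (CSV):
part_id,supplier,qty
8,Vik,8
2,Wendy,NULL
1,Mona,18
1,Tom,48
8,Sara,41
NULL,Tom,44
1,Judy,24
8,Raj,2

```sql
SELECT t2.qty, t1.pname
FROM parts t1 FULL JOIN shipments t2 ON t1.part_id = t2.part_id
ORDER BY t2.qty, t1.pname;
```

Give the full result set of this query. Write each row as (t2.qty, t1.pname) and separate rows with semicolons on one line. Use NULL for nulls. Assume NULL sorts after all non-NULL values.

(2, Valve); (2, Widget); (8, Valve); (8, Widget); (18, Frame); (24, Frame); (41, Valve); (41, Widget); (44, NULL); (48, Frame); (NULL, Bolt); (NULL, Gear); (NULL, Gizmo); (NULL, Gizmo); (NULL, Motor); (NULL, Motor)

FULL OUTER JOIN keeps every row from both sides; unmatched rows get NULL for the other side's columns.
Matching on t1.part_id = t2.part_id. A NULL in a compared column never satisfies the condition.
Matched pairs: 10; unmatched t1 rows kept: 5; unmatched t2 rows kept: 1.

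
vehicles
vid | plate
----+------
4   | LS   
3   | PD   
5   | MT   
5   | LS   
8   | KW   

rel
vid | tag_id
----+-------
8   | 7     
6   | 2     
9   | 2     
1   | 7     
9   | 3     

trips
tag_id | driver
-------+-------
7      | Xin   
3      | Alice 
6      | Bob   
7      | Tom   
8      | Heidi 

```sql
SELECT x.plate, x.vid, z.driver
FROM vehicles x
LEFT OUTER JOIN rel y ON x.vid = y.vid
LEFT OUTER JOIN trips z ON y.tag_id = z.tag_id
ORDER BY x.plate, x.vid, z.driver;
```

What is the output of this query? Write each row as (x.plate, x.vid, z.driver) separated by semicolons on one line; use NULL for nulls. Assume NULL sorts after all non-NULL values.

Evaluate left to right. First `vehicles x LEFT JOIN rel y` on vid: 5 row(s).
Then LEFT JOIN `trips z` on tag_id: each of those 5 rows is kept; rows whose y.tag_id has no match in z get NULL for z's columns.

(KW, 8, Tom); (KW, 8, Xin); (LS, 4, NULL); (LS, 5, NULL); (MT, 5, NULL); (PD, 3, NULL)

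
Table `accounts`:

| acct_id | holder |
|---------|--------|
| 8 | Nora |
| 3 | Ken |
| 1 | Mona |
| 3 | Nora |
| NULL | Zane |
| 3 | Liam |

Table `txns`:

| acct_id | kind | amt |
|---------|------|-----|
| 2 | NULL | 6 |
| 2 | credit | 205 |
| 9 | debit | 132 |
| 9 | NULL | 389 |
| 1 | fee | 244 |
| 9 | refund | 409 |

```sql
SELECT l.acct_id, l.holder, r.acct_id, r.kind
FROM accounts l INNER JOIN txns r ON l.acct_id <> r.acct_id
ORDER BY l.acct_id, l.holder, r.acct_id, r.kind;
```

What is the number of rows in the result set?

29

INNER JOIN keeps only pairs where the ON condition holds.
Matching on l.acct_id <> r.acct_id. A NULL in a compared column never satisfies the condition.
- l (acct_id=8) pairs with 6 row(s) of r.
- l (acct_id=3) pairs with 6 row(s) of r.
- l (acct_id=1) pairs with 5 row(s) of r.
- l (acct_id=3) pairs with 6 row(s) of r.
- l (acct_id=NULL) has no partner → excluded.
- l (acct_id=3) pairs with 6 row(s) of r.
Total: 29 rows.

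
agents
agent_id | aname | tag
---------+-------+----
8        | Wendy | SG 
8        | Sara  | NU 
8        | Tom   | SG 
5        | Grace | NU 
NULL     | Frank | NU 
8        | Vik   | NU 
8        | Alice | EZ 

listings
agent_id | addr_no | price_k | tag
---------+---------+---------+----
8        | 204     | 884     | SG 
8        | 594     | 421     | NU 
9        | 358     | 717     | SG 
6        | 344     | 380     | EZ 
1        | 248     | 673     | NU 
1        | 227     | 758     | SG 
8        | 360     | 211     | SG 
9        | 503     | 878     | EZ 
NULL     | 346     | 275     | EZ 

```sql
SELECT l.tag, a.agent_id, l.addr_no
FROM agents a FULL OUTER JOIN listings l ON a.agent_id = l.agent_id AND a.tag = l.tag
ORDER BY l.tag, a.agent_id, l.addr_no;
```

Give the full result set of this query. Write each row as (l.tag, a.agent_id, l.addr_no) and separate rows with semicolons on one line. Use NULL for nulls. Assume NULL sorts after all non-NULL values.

FULL OUTER JOIN keeps every row from both sides; unmatched rows get NULL for the other side's columns.
Matching on a.agent_id = l.agent_id AND a.tag = l.tag. A NULL in a compared column never satisfies the condition.
Matched pairs: 6; unmatched a rows kept: 3; unmatched l rows kept: 6.

(EZ, NULL, 344); (EZ, NULL, 346); (EZ, NULL, 503); (NU, 8, 594); (NU, 8, 594); (NU, NULL, 248); (SG, 8, 204); (SG, 8, 204); (SG, 8, 360); (SG, 8, 360); (SG, NULL, 227); (SG, NULL, 358); (NULL, 5, NULL); (NULL, 8, NULL); (NULL, NULL, NULL)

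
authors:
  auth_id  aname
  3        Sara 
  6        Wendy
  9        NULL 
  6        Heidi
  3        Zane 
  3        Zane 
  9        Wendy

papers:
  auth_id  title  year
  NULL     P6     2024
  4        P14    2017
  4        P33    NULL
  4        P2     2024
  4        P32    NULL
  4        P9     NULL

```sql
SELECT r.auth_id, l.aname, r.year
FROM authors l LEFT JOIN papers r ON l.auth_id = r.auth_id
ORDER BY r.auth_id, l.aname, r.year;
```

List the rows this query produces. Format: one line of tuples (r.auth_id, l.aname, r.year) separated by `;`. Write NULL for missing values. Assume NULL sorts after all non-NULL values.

LEFT JOIN keeps every row from `authors`; unmatched rows get NULL for `papers`'s columns.
Matching on l.auth_id = r.auth_id. A NULL in a compared column never satisfies the condition.
- l (auth_id=3) has no partner → padded with NULL.
- l (auth_id=6) has no partner → padded with NULL.
- l (auth_id=9) has no partner → padded with NULL.
- l (auth_id=6) has no partner → padded with NULL.
- l (auth_id=3) has no partner → padded with NULL.
- l (auth_id=3) has no partner → padded with NULL.
- l (auth_id=9) has no partner → padded with NULL.
After projecting and ordering:
r.auth_id | l.aname | r.year
NULL | Heidi | NULL
NULL | Sara | NULL
NULL | Wendy | NULL
NULL | Wendy | NULL
NULL | Zane | NULL
NULL | Zane | NULL
NULL | NULL | NULL

(NULL, Heidi, NULL); (NULL, Sara, NULL); (NULL, Wendy, NULL); (NULL, Wendy, NULL); (NULL, Zane, NULL); (NULL, Zane, NULL); (NULL, NULL, NULL)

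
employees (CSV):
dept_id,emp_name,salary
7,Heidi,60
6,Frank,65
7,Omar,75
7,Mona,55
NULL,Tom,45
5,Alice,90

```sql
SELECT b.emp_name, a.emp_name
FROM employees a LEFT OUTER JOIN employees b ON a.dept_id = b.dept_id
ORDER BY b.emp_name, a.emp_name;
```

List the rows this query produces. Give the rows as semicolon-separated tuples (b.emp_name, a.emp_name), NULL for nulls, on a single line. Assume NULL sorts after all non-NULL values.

(Alice, Alice); (Frank, Frank); (Heidi, Heidi); (Heidi, Mona); (Heidi, Omar); (Mona, Heidi); (Mona, Mona); (Mona, Omar); (Omar, Heidi); (Omar, Mona); (Omar, Omar); (NULL, Tom)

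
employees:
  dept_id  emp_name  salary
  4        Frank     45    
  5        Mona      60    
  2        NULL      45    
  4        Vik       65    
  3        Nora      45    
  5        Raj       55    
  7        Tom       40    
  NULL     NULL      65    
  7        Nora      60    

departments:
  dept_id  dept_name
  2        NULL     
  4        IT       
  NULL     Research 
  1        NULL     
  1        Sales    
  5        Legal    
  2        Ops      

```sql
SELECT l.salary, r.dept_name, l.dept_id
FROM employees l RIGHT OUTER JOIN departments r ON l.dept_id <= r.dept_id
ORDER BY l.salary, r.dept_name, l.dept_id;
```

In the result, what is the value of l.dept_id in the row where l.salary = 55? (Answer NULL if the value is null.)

RIGHT JOIN keeps every row from `departments`; unmatched rows get NULL for `employees`'s columns.
Matching on l.dept_id <= r.dept_id. A NULL in a compared column never satisfies the condition.
- l[0] dept_id=4 → 2 match(es) in r → 2 row(s).
- l[1] dept_id=5 → 1 match(es) in r → 1 row(s).
- l[2] dept_id=2 → 4 match(es) in r → 4 row(s).
- l[3] dept_id=4 → 2 match(es) in r → 2 row(s).
- l[4] dept_id=3 → 2 match(es) in r → 2 row(s).
- l[5] dept_id=5 → 1 match(es) in r → 1 row(s).
- l[6] dept_id=7 → no match.
- l[7] dept_id=NULL → no match.
- l[8] dept_id=7 → no match.
- plus 3 unmatched r row(s), each kept with NULL l columns.

5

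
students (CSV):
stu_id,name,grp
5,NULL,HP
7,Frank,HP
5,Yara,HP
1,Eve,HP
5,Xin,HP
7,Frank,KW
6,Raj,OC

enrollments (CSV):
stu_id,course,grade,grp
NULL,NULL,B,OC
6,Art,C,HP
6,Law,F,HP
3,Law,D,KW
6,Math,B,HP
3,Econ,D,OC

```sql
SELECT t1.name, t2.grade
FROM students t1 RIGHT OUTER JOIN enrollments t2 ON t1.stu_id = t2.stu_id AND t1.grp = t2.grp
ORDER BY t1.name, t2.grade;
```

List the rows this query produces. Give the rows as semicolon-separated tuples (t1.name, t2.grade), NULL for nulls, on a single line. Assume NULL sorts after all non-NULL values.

RIGHT JOIN keeps every row from `enrollments`; unmatched rows get NULL for `students`'s columns.
Matching on t1.stu_id = t2.stu_id AND t1.grp = t2.grp. A NULL in a compared column never satisfies the condition.
- t1 row (stu_id=5, grp=HP): no match.
- t1 row (stu_id=7, grp=HP): no match.
- t1 row (stu_id=5, grp=HP): no match.
- t1 row (stu_id=1, grp=HP): no match.
- t1 row (stu_id=5, grp=HP): no match.
- t1 row (stu_id=7, grp=KW): no match.
- t1 row (stu_id=6, grp=OC): no match.
- 6 t2 row(s) had no t1 match → kept, t1 columns NULL.
After projecting and ordering:
t1.name | t2.grade
NULL | B
NULL | B
NULL | C
NULL | D
NULL | D
NULL | F

(NULL, B); (NULL, B); (NULL, C); (NULL, D); (NULL, D); (NULL, F)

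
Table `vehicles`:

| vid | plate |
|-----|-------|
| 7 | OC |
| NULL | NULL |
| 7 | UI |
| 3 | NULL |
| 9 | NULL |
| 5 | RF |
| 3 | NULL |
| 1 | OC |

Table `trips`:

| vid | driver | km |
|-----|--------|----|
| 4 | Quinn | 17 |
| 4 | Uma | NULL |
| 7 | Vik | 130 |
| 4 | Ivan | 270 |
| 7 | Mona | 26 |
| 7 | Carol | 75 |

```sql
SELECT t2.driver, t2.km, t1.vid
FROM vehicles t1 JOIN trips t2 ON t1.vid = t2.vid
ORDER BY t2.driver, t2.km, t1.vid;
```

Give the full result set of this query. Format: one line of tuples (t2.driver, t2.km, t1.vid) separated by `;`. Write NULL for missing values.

(Carol, 75, 7); (Carol, 75, 7); (Mona, 26, 7); (Mona, 26, 7); (Vik, 130, 7); (Vik, 130, 7)

INNER JOIN keeps only pairs where the ON condition holds.
Matching on t1.vid = t2.vid. A NULL in a compared column never satisfies the condition.
Matched pairs: 6.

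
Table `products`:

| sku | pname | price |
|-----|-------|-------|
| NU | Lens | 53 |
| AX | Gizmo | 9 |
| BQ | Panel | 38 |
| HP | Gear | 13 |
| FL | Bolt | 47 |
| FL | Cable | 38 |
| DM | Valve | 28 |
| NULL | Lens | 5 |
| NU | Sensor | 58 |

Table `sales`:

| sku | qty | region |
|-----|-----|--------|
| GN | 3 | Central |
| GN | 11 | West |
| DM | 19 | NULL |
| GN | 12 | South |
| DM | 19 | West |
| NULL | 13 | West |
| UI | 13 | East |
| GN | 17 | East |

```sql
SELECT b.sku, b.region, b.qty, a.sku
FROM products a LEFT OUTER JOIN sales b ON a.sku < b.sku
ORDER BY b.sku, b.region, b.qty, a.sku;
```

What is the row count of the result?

33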